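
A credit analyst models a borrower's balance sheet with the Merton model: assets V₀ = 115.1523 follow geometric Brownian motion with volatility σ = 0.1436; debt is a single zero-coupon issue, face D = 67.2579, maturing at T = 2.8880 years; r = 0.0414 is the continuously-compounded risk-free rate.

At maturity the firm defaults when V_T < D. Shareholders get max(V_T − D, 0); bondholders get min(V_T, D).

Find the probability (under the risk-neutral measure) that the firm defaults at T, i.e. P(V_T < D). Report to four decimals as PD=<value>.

PD=0.0051

d₁ = [ln(V₀/D) + (r + σ²/2)T] / (σ√T)
   = [ln(115.1523/67.2579) + (0.0414 + 0.5·0.1436²)·2.8880] / (0.1436·√2.8880)
   = [0.537721 + 0.149340] / 0.244036 = 2.815414
d₂ = d₁ − σ√T = 2.815414 − 0.244036 = 2.571378
risk-neutral PD = N(−d₂) = N(-2.571378) = 0.005065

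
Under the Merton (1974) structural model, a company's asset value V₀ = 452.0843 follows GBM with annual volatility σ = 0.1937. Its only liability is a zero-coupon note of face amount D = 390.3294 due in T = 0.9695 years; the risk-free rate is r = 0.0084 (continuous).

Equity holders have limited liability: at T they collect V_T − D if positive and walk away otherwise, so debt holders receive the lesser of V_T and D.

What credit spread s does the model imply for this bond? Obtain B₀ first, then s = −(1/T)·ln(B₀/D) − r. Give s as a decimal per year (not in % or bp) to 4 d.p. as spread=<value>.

d₁ = [ln(V₀/D) + (r + σ²/2)T] / (σ√T)
   = [ln(452.0843/390.3294) + (0.0084 + 0.5·0.1937²)·0.9695] / (0.1937·√0.9695)
   = [0.146878 + 0.026331] / 0.190723 = 0.908170
d₂ = d₁ − σ√T = 0.908170 − 0.190723 = 0.717447
N(d₁) = 0.818106,  N(d₂) = 0.763451,  e^(−rT) = 0.991889
E₀ = V₀·N(d₁) − D·e^(−rT)·N(d₂)
   = 452.0843·0.818106 − 390.3294·0.991889·0.763451 = 74.272478
B₀ = V₀ − E₀ = 452.0843 − 74.272478 = 377.811822
spread = −(1/T)·ln(B₀/D) − r = −(1/0.9695)·ln(377.811822/390.3294) − 0.0084 = 0.02522017

spread=0.0252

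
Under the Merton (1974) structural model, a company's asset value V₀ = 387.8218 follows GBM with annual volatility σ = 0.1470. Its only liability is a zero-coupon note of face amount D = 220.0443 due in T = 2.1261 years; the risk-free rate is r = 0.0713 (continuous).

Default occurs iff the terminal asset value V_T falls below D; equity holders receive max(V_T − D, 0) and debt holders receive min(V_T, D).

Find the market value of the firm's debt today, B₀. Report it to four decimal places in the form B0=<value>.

B0=189.0868

d₁ = [ln(V₀/D) + (r + σ²/2)T] / (σ√T)
   = [ln(387.8218/220.0443) + (0.0713 + 0.5·0.1470²)·2.1261] / (0.1470·√2.1261)
   = [0.566717 + 0.174562] / 0.214343 = 3.458381
d₂ = d₁ − σ√T = 3.458381 − 0.214343 = 3.244038
N(d₁) = 0.999728,  N(d₂) = 0.999411,  e^(−rT) = 0.859340
E₀ = V₀·N(d₁) − D·e^(−rT)·N(d₂)
   = 387.8218·0.999728 − 220.0443·0.859340·0.999411 = 198.735032
B₀ = V₀ − E₀ = 387.8218 − 198.735032 = 189.086768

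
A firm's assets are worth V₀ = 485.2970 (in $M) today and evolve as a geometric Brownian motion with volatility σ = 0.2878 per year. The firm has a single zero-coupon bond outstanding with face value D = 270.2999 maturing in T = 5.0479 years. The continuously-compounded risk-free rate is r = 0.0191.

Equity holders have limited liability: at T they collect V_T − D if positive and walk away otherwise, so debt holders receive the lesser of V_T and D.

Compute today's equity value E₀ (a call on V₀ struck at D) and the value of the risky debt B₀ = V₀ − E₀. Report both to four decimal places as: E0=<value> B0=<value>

d₁ = [ln(V₀/D) + (r + σ²/2)T] / (σ√T)
   = [ln(485.2970/270.2999) + (0.0191 + 0.5·0.2878²)·5.0479] / (0.2878·√5.0479)
   = [0.585229 + 0.305471] / 0.646616 = 1.377480
d₂ = d₁ − σ√T = 1.377480 − 0.646616 = 0.730864
N(d₁) = 0.915818,  N(d₂) = 0.767569,  e^(−rT) = 0.908087
E₀ = V₀·N(d₁) − D·e^(−rT)·N(d₂)
   = 485.2970·0.915818 − 270.2999·0.908087·0.767569 = 256.039430
B₀ = V₀ − E₀ = 485.2970 − 256.039430 = 229.257570

E0=256.0394 B0=229.2576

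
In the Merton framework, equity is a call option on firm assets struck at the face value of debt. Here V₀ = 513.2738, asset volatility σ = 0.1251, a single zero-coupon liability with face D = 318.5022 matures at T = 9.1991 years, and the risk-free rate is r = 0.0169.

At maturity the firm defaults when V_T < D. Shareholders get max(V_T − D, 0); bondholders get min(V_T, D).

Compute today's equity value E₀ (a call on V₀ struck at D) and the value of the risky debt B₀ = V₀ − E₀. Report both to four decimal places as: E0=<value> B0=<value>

E0=243.4024 B0=269.8714

d₁ = [ln(V₀/D) + (r + σ²/2)T] / (σ√T)
   = [ln(513.2738/318.5022) + (0.0169 + 0.5·0.1251²)·9.1991] / (0.1251·√9.1991)
   = [0.477180 + 0.227448] / 0.379429 = 1.857077
d₂ = d₁ − σ√T = 1.857077 − 0.379429 = 1.477648
N(d₁) = 0.968350,  N(d₂) = 0.930249,  e^(−rT) = 0.856017
E₀ = V₀·N(d₁) − D·e^(−rT)·N(d₂)
   = 513.2738·0.968350 − 318.5022·0.856017·0.930249 = 243.402399
B₀ = V₀ − E₀ = 513.2738 − 243.402399 = 269.871401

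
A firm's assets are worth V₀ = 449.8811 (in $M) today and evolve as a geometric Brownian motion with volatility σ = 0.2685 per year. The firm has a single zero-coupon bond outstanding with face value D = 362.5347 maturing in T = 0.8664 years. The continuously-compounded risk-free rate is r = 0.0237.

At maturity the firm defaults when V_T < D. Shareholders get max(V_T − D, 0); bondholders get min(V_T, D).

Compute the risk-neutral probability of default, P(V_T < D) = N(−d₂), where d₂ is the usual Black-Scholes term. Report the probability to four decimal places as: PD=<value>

d₁ = [ln(V₀/D) + (r + σ²/2)T] / (σ√T)
   = [ln(449.8811/362.5347) + (0.0237 + 0.5·0.2685²)·0.8664] / (0.2685·√0.8664)
   = [0.215863 + 0.051764] / 0.249921 = 1.070845
d₂ = d₁ − σ√T = 1.070845 − 0.249921 = 0.820924
risk-neutral PD = N(−d₂) = N(-0.820924) = 0.205845

PD=0.2058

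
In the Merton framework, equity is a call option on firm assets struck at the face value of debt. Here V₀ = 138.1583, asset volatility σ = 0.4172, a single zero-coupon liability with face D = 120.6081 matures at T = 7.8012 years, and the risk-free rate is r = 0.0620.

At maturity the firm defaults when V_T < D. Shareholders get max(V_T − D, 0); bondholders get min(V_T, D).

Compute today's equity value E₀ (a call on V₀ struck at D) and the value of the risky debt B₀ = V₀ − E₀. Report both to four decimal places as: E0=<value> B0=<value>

d₁ = [ln(V₀/D) + (r + σ²/2)T] / (σ√T)
   = [ln(138.1583/120.6081) + (0.0620 + 0.5·0.4172²)·7.8012] / (0.4172·√7.8012)
   = [0.135854 + 1.162597] / 1.165266 = 1.114295
d₂ = d₁ − σ√T = 1.114295 − 1.165266 = -0.050970
N(d₁) = 0.867424,  N(d₂) = 0.479675,  e^(−rT) = 0.616514
E₀ = V₀·N(d₁) − D·e^(−rT)·N(d₂)
   = 138.1583·0.867424 − 120.6081·0.616514·0.479675 = 84.174838
B₀ = V₀ − E₀ = 138.1583 − 84.174838 = 53.983462

E0=84.1748 B0=53.9835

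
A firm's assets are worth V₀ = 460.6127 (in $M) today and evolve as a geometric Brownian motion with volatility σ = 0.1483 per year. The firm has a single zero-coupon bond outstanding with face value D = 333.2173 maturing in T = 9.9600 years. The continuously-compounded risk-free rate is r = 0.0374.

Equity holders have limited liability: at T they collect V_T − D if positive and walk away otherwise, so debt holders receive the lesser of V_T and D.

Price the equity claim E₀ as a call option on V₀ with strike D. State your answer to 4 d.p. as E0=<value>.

E0=235.5215

d₁ = [ln(V₀/D) + (r + σ²/2)T] / (σ√T)
   = [ln(460.6127/333.2173) + (0.0374 + 0.5·0.1483²)·9.9600] / (0.1483·√9.9600)
   = [0.323763 + 0.482029] / 0.468027 = 1.721677
d₂ = d₁ − σ√T = 1.721677 − 0.468027 = 1.253650
N(d₁) = 0.957436,  N(d₂) = 0.895015,  e^(−rT) = 0.689007
E₀ = V₀·N(d₁) − D·e^(−rT)·N(d₂)
   = 460.6127·0.957436 − 333.2173·0.689007·0.895015 = 235.521466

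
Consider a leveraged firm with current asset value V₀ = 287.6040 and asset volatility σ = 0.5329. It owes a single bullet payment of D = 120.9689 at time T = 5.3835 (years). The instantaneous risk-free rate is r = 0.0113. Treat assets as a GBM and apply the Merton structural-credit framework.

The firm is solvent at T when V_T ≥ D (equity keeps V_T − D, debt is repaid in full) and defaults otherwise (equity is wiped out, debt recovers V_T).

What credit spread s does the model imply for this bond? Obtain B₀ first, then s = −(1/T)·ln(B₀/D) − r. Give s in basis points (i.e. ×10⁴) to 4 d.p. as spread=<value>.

d₁ = [ln(V₀/D) + (r + σ²/2)T] / (σ√T)
   = [ln(287.6040/120.9689) + (0.0113 + 0.5·0.5329²)·5.3835] / (0.5329·√5.3835)
   = [0.866051 + 0.825243] / 1.236454 = 1.367858
d₂ = d₁ − σ√T = 1.367858 − 1.236454 = 0.131404
N(d₁) = 0.914322,  N(d₂) = 0.552272,  e^(−rT) = 0.940980
E₀ = V₀·N(d₁) − D·e^(−rT)·N(d₂)
   = 287.6040·0.914322 − 120.9689·0.940980·0.552272 = 200.097854
B₀ = V₀ − E₀ = 287.6040 − 200.097854 = 87.506146
spread = −(1/T)·ln(B₀/D) − r = −(1/5.3835)·ln(87.506146/120.9689) − 0.0113 = 0.04885129
in basis points: 0.04885129 × 10⁴ = 488.5129 bp

spread=488.5129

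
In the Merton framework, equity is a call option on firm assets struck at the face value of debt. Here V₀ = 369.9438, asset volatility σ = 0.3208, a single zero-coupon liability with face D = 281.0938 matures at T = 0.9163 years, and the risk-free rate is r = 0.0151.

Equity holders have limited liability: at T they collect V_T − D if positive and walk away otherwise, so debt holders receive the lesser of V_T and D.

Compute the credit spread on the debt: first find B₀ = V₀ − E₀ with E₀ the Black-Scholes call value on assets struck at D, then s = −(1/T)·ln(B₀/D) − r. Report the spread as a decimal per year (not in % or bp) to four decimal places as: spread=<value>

spread=0.0365

d₁ = [ln(V₀/D) + (r + σ²/2)T] / (σ√T)
   = [ln(369.9438/281.0938) + (0.0151 + 0.5·0.3208²)·0.9163] / (0.3208·√0.9163)
   = [0.274663 + 0.060986] / 0.307081 = 1.093028
d₂ = d₁ − σ√T = 1.093028 − 0.307081 = 0.785947
N(d₁) = 0.862809,  N(d₂) = 0.784051,  e^(−rT) = 0.986259
E₀ = V₀·N(d₁) − D·e^(−rT)·N(d₂)
   = 369.9438·0.862809 − 281.0938·0.986259·0.784051 = 101.827518
B₀ = V₀ − E₀ = 369.9438 − 101.827518 = 268.116282
spread = −(1/T)·ln(B₀/D) − r = −(1/0.9163)·ln(268.116282/281.0938) − 0.0151 = 0.03648534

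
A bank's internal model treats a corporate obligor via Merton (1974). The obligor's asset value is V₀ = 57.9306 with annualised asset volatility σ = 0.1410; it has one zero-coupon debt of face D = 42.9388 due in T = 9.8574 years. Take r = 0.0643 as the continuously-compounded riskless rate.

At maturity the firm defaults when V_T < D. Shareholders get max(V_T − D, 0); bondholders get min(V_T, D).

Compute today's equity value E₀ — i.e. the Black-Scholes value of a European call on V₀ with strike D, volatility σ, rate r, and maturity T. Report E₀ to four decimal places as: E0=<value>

E0=35.2489

d₁ = [ln(V₀/D) + (r + σ²/2)T] / (σ√T)
   = [ln(57.9306/42.9388) + (0.0643 + 0.5·0.1410²)·9.8574] / (0.1410·√9.8574)
   = [0.299470 + 0.731818] / 0.442691 = 2.329591
d₂ = d₁ − σ√T = 2.329591 − 0.442691 = 1.886901
N(d₁) = 0.990086,  N(d₂) = 0.970413,  e^(−rT) = 0.530555
E₀ = V₀·N(d₁) − D·e^(−rT)·N(d₂)
   = 57.9306·0.990086 − 42.9388·0.530555·0.970413 = 35.248899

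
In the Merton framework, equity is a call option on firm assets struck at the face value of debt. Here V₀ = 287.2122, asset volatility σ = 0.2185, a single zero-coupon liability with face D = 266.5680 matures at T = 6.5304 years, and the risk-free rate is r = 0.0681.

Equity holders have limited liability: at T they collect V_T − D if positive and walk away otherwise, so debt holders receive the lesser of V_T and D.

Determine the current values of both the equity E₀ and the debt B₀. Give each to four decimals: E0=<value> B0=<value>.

d₁ = [ln(V₀/D) + (r + σ²/2)T] / (σ√T)
   = [ln(287.2122/266.5680) + (0.0681 + 0.5·0.2185²)·6.5304] / (0.2185·√6.5304)
   = [0.074592 + 0.600608] / 0.558369 = 1.209236
d₂ = d₁ − σ√T = 1.209236 − 0.558369 = 0.650867
N(d₁) = 0.886714,  N(d₂) = 0.742434,  e^(−rT) = 0.641004
E₀ = V₀·N(d₁) − D·e^(−rT)·N(d₂)
   = 287.2122·0.886714 − 266.5680·0.641004·0.742434 = 127.814612
B₀ = V₀ − E₀ = 287.2122 − 127.814612 = 159.397588

E0=127.8146 B0=159.3976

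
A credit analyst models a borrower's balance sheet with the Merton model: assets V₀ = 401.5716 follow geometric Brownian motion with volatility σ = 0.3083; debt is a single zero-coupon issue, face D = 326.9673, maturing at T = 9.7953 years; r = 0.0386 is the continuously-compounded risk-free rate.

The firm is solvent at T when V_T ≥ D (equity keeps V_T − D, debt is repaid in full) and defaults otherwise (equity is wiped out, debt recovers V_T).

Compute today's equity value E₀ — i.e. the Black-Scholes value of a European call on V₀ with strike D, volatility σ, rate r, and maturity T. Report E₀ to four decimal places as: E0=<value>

d₁ = [ln(V₀/D) + (r + σ²/2)T] / (σ√T)
   = [ln(401.5716/326.9673) + (0.0386 + 0.5·0.3083²)·9.7953] / (0.3083·√9.7953)
   = [0.205526 + 0.843615] / 0.964900 = 1.087305
d₂ = d₁ − σ√T = 1.087305 − 0.964900 = 0.122404
N(d₁) = 0.861549,  N(d₂) = 0.548711,  e^(−rT) = 0.685163
E₀ = V₀·N(d₁) − D·e^(−rT)·N(d₂)
   = 401.5716·0.861549 − 326.9673·0.685163·0.548711 = 223.048186

E0=223.0482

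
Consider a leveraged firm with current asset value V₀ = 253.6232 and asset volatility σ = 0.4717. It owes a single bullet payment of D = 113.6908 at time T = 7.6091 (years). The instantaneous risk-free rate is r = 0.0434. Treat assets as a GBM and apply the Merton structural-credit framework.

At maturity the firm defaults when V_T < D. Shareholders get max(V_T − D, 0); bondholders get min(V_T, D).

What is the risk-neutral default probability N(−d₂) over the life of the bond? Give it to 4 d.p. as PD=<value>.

d₁ = [ln(V₀/D) + (r + σ²/2)T] / (σ√T)
   = [ln(253.6232/113.6908) + (0.0434 + 0.5·0.4717²)·7.6091] / (0.4717·√7.6091)
   = [0.802367 + 1.176751] / 1.301165 = 1.521035
d₂ = d₁ − σ√T = 1.521035 − 1.301165 = 0.219869
risk-neutral PD = N(−d₂) = N(-0.219869) = 0.412986

PD=0.4130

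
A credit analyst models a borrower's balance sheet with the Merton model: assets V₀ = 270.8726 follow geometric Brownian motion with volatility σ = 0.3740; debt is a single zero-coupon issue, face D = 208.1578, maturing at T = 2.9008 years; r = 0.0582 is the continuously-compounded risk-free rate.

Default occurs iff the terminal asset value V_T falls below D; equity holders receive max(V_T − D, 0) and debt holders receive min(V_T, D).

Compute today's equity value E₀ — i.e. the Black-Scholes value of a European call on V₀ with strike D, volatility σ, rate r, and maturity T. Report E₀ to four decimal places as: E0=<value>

E0=115.0723

d₁ = [ln(V₀/D) + (r + σ²/2)T] / (σ√T)
   = [ln(270.8726/208.1578) + (0.0582 + 0.5·0.3740²)·2.9008] / (0.3740·√2.9008)
   = [0.263352 + 0.371703] / 0.636987 = 0.996967
d₂ = d₁ − σ√T = 0.996967 − 0.636987 = 0.359980
N(d₁) = 0.840610,  N(d₂) = 0.640569,  e^(−rT) = 0.844655
E₀ = V₀·N(d₁) − D·e^(−rT)·N(d₂)
   = 270.8726·0.840610 − 208.1578·0.844655·0.640569 = 115.072274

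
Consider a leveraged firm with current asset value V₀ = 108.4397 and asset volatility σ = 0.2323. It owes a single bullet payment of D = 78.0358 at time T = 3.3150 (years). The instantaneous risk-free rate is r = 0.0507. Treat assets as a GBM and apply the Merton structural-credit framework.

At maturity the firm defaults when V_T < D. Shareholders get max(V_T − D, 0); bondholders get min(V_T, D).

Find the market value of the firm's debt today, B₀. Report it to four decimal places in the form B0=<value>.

B0=63.8839

d₁ = [ln(V₀/D) + (r + σ²/2)T] / (σ√T)
   = [ln(108.4397/78.0358) + (0.0507 + 0.5·0.2323²)·3.3150] / (0.2323·√3.3150)
   = [0.329027 + 0.257515] / 0.422952 = 1.386780
d₂ = d₁ − σ√T = 1.386780 − 0.422952 = 0.963828
N(d₁) = 0.917246,  N(d₂) = 0.832434,  e^(−rT) = 0.845294
E₀ = V₀·N(d₁) − D·e^(−rT)·N(d₂)
   = 108.4397·0.917246 − 78.0358·0.845294·0.832434 = 44.555818
B₀ = V₀ − E₀ = 108.4397 − 44.555818 = 63.883882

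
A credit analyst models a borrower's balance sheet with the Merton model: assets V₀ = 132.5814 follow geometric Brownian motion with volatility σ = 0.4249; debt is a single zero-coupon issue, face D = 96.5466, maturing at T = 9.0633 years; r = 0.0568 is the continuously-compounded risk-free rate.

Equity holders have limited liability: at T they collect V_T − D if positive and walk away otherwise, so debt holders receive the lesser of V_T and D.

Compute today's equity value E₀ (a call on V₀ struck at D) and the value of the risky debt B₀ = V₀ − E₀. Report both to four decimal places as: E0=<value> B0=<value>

d₁ = [ln(V₀/D) + (r + σ²/2)T] / (σ√T)
   = [ln(132.5814/96.5466) + (0.0568 + 0.5·0.4249²)·9.0633] / (0.4249·√9.0633)
   = [0.317171 + 1.332940] / 1.279175 = 1.289980
d₂ = d₁ − σ√T = 1.289980 − 1.279175 = 0.010806
N(d₁) = 0.901471,  N(d₂) = 0.504311,  e^(−rT) = 0.597623
E₀ = V₀·N(d₁) − D·e^(−rT)·N(d₂)
   = 132.5814·0.901471 − 96.5466·0.597623·0.504311 = 90.420375
B₀ = V₀ − E₀ = 132.5814 − 90.420375 = 42.161025

E0=90.4204 B0=42.1610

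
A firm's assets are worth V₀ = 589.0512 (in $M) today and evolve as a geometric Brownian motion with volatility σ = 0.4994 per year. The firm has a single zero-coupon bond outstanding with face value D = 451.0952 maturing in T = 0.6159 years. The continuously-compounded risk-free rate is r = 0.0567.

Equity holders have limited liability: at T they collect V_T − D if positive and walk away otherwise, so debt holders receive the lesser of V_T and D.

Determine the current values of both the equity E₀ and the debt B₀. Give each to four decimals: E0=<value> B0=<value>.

d₁ = [ln(V₀/D) + (r + σ²/2)T] / (σ√T)
   = [ln(589.0512/451.0952) + (0.0567 + 0.5·0.4994²)·0.6159] / (0.4994·√0.6159)
   = [0.266835 + 0.111724] / 0.391926 = 0.965895
d₂ = d₁ − σ√T = 0.965895 − 0.391926 = 0.573970
N(d₁) = 0.832952,  N(d₂) = 0.717006,  e^(−rT) = 0.965681
E₀ = V₀·N(d₁) − D·e^(−rT)·N(d₂)
   = 589.0512·0.832952 − 451.0952·0.965681·0.717006 = 178.313315
B₀ = V₀ − E₀ = 589.0512 − 178.313315 = 410.737885

E0=178.3133 B0=410.7379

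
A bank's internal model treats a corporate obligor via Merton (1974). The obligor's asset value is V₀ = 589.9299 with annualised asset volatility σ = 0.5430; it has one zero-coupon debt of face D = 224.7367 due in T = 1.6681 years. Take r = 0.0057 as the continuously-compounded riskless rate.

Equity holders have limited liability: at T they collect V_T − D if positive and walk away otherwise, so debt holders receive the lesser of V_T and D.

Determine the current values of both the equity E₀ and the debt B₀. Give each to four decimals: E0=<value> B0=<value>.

E0=376.4489 B0=213.4810

d₁ = [ln(V₀/D) + (r + σ²/2)T] / (σ√T)
   = [ln(589.9299/224.7367) + (0.0057 + 0.5·0.5430²)·1.6681] / (0.5430·√1.6681)
   = [0.965074 + 0.255427] / 0.701311 = 1.740313
d₂ = d₁ − σ√T = 1.740313 − 0.701311 = 1.039002
N(d₁) = 0.959098,  N(d₂) = 0.850598,  e^(−rT) = 0.990537
E₀ = V₀·N(d₁) − D·e^(−rT)·N(d₂)
   = 589.9299·0.959098 − 224.7367·0.990537·0.850598 = 376.448949
B₀ = V₀ − E₀ = 589.9299 − 376.448949 = 213.480951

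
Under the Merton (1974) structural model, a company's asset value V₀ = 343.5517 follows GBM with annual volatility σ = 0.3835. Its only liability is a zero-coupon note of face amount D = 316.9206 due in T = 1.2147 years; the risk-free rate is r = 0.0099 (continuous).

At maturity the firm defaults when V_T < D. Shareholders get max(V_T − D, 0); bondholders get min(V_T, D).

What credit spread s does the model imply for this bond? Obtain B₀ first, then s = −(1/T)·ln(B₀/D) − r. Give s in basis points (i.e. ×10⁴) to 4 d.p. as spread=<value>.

d₁ = [ln(V₀/D) + (r + σ²/2)T] / (σ√T)
   = [ln(343.5517/316.9206) + (0.0099 + 0.5·0.3835²)·1.2147] / (0.3835·√1.2147)
   = [0.080686 + 0.101350] / 0.422669 = 0.430683
d₂ = d₁ − σ√T = 0.430683 − 0.422669 = 0.008015
N(d₁) = 0.666651,  N(d₂) = 0.503197,  e^(−rT) = 0.988046
E₀ = V₀·N(d₁) − D·e^(−rT)·N(d₂)
   = 343.5517·0.666651 − 316.9206·0.988046·0.503197 = 71.461616
B₀ = V₀ − E₀ = 343.5517 − 71.461616 = 272.090084
spread = −(1/T)·ln(B₀/D) − r = −(1/1.2147)·ln(272.090084/316.9206) − 0.0099 = 0.11566028
in basis points: 0.11566028 × 10⁴ = 1156.6028 bp

spread=1156.6028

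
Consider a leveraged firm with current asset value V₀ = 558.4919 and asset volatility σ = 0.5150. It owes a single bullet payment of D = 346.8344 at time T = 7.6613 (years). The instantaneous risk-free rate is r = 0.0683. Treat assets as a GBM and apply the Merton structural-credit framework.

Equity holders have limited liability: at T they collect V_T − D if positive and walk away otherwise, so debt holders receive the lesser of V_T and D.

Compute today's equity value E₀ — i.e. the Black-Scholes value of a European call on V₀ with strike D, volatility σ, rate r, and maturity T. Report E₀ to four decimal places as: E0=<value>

E0=412.7259

d₁ = [ln(V₀/D) + (r + σ²/2)T] / (σ√T)
   = [ln(558.4919/346.8344) + (0.0683 + 0.5·0.5150²)·7.6613] / (0.5150·√7.6613)
   = [0.476393 + 1.539251] / 1.425471 = 1.414019
d₂ = d₁ − σ√T = 1.414019 − 1.425471 = -0.011452
N(d₁) = 0.921322,  N(d₂) = 0.495431,  e^(−rT) = 0.592582
E₀ = V₀·N(d₁) − D·e^(−rT)·N(d₂)
   = 558.4919·0.921322 − 346.8344·0.592582·0.495431 = 412.725944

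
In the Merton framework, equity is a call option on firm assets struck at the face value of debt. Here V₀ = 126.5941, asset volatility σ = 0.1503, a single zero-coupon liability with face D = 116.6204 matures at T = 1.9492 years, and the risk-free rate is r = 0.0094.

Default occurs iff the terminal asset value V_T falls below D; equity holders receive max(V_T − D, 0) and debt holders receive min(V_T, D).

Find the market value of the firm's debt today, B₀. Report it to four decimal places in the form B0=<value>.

d₁ = [ln(V₀/D) + (r + σ²/2)T] / (σ√T)
   = [ln(126.5941/116.6204) + (0.0094 + 0.5·0.1503²)·1.9492] / (0.1503·√1.9492)
   = [0.082062 + 0.040339] / 0.209839 = 0.583305
d₂ = d₁ − σ√T = 0.583305 − 0.209839 = 0.373466
N(d₁) = 0.720156,  N(d₂) = 0.645599,  e^(−rT) = 0.981844
E₀ = V₀·N(d₁) − D·e^(−rT)·N(d₂)
   = 126.5941·0.720156 − 116.6204·0.981844·0.645599 = 17.244426
B₀ = V₀ − E₀ = 126.5941 − 17.244426 = 109.349674

B0=109.3497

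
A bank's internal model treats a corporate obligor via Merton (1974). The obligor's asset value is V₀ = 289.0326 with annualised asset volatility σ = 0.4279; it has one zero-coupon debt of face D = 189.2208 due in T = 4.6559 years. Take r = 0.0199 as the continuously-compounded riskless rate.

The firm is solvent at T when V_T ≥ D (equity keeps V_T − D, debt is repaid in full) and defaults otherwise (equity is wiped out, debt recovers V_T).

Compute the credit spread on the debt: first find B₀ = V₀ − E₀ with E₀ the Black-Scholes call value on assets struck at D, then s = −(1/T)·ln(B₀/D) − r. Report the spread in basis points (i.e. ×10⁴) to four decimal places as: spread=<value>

d₁ = [ln(V₀/D) + (r + σ²/2)T] / (σ√T)
   = [ln(289.0326/189.2208) + (0.0199 + 0.5·0.4279²)·4.6559] / (0.4279·√4.6559)
   = [0.423625 + 0.518896] / 0.923303 = 1.020815
d₂ = d₁ − σ√T = 1.020815 − 0.923303 = 0.097512
N(d₁) = 0.846329,  N(d₂) = 0.538840,  e^(−rT) = 0.911510
E₀ = V₀·N(d₁) − D·e^(−rT)·N(d₂)
   = 289.0326·0.846329 − 189.2208·0.911510·0.538840 = 151.679273
B₀ = V₀ − E₀ = 289.0326 − 151.679273 = 137.353327
spread = −(1/T)·ln(B₀/D) − r = −(1/4.6559)·ln(137.353327/189.2208) − 0.0199 = 0.04890688
in basis points: 0.04890688 × 10⁴ = 489.0688 bp

spread=489.0688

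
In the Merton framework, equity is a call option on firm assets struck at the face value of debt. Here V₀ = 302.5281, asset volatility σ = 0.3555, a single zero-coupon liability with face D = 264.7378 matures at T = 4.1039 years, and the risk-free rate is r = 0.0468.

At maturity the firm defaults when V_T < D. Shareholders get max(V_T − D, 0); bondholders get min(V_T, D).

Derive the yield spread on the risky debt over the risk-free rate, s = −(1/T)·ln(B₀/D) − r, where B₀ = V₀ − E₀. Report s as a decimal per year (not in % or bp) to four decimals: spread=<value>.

spread=0.0468

d₁ = [ln(V₀/D) + (r + σ²/2)T] / (σ√T)
   = [ln(302.5281/264.7378) + (0.0468 + 0.5·0.3555²)·4.1039] / (0.3555·√4.1039)
   = [0.133434 + 0.451388] / 0.720175 = 0.812057
d₂ = d₁ − σ√T = 0.812057 − 0.720175 = 0.091882
N(d₁) = 0.791620,  N(d₂) = 0.536604,  e^(−rT) = 0.825255
E₀ = V₀·N(d₁) − D·e^(−rT)·N(d₂)
   = 302.5281·0.791620 − 264.7378·0.825255·0.536604 = 122.252189
B₀ = V₀ − E₀ = 302.5281 − 122.252189 = 180.275911
spread = −(1/T)·ln(B₀/D) − r = −(1/4.1039)·ln(180.275911/264.7378) − 0.0468 = 0.04683079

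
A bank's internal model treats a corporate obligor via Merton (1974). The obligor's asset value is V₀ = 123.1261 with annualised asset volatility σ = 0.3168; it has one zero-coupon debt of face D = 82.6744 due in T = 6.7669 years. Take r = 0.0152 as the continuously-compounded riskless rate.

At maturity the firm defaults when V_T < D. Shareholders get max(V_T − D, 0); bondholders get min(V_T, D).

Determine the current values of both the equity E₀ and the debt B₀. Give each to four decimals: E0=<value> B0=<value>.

d₁ = [ln(V₀/D) + (r + σ²/2)T] / (σ√T)
   = [ln(123.1261/82.6744) + (0.0152 + 0.5·0.3168²)·6.7669] / (0.3168·√6.7669)
   = [0.398299 + 0.442428] / 0.824100 = 1.020175
d₂ = d₁ − σ√T = 1.020175 − 0.824100 = 0.196075
N(d₁) = 0.846177,  N(d₂) = 0.577724,  e^(−rT) = 0.902256
E₀ = V₀·N(d₁) − D·e^(−rT)·N(d₂)
   = 123.1261·0.846177 − 82.6744·0.902256·0.577724 = 61.092050
B₀ = V₀ − E₀ = 123.1261 − 61.092050 = 62.034050

E0=61.0920 B0=62.0341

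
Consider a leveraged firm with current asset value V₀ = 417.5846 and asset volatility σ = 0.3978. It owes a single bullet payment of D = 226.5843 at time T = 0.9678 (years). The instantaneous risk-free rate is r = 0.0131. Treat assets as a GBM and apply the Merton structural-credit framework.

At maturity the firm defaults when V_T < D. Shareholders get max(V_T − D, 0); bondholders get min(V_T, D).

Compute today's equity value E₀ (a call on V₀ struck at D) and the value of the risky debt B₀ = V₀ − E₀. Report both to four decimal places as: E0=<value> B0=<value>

d₁ = [ln(V₀/D) + (r + σ²/2)T] / (σ√T)
   = [ln(417.5846/226.5843) + (0.0131 + 0.5·0.3978²)·0.9678] / (0.3978·√0.9678)
   = [0.611370 + 0.089253] / 0.391343 = 1.790304
d₂ = d₁ − σ√T = 1.790304 − 0.391343 = 1.398961
N(d₁) = 0.963297,  N(d₂) = 0.919088,  e^(−rT) = 0.987402
E₀ = V₀·N(d₁) − D·e^(−rT)·N(d₂)
   = 417.5846·0.963297 − 226.5843·0.987402·0.919088 = 196.630932
B₀ = V₀ − E₀ = 417.5846 − 196.630932 = 220.953668

E0=196.6309 B0=220.9537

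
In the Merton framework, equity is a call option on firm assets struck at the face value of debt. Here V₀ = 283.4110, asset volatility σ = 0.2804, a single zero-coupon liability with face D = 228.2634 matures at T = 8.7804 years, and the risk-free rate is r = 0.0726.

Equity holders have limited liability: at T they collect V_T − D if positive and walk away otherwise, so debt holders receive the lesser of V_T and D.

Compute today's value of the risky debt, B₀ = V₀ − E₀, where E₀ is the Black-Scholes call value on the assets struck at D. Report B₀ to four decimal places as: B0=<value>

d₁ = [ln(V₀/D) + (r + σ²/2)T] / (σ√T)
   = [ln(283.4110/228.2634) + (0.0726 + 0.5·0.2804²)·8.7804] / (0.2804·√8.7804)
   = [0.216398 + 0.982633] / 0.830874 = 1.443096
d₂ = d₁ − σ√T = 1.443096 − 0.830874 = 0.612222
N(d₁) = 0.925503,  N(d₂) = 0.729804,  e^(−rT) = 0.528635
E₀ = V₀·N(d₁) − D·e^(−rT)·N(d₂)
   = 283.4110·0.925503 − 228.2634·0.528635·0.729804 = 174.233736
B₀ = V₀ − E₀ = 283.4110 − 174.233736 = 109.177264

B0=109.1773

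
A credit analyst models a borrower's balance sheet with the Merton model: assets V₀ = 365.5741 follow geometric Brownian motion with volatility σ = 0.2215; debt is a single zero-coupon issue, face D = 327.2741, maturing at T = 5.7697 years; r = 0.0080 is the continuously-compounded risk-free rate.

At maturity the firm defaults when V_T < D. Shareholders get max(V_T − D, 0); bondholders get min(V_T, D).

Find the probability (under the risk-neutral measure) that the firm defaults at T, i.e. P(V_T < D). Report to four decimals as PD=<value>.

PD=0.4885

d₁ = [ln(V₀/D) + (r + σ²/2)T] / (σ√T)
   = [ln(365.5741/327.2741) + (0.0080 + 0.5·0.2215²)·5.7697] / (0.2215·√5.7697)
   = [0.110671 + 0.187695] / 0.532047 = 0.560788
d₂ = d₁ − σ√T = 0.560788 − 0.532047 = 0.028741
risk-neutral PD = N(−d₂) = N(-0.028741) = 0.488536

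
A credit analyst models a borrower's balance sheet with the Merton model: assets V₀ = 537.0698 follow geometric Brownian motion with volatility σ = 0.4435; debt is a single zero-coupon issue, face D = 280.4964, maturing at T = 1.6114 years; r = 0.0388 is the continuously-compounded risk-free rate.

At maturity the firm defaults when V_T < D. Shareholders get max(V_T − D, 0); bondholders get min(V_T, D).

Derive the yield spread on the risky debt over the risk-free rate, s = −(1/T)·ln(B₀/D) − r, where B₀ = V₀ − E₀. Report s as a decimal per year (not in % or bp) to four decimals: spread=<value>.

d₁ = [ln(V₀/D) + (r + σ²/2)T] / (σ√T)
   = [ln(537.0698/280.4964) + (0.0388 + 0.5·0.4435²)·1.6114] / (0.4435·√1.6114)
   = [0.649567 + 0.220997] / 0.562983 = 1.546342
d₂ = d₁ − σ√T = 1.546342 − 0.562983 = 0.983359
N(d₁) = 0.938989,  N(d₂) = 0.837285,  e^(−rT) = 0.939392
E₀ = V₀·N(d₁) − D·e^(−rT)·N(d₂)
   = 537.0698·0.938989 − 280.4964·0.939392·0.837285 = 283.681408
B₀ = V₀ − E₀ = 537.0698 − 283.681408 = 253.388392
spread = −(1/T)·ln(B₀/D) − r = −(1/1.6114)·ln(253.388392/280.4964) − 0.0388 = 0.02427399

spread=0.0243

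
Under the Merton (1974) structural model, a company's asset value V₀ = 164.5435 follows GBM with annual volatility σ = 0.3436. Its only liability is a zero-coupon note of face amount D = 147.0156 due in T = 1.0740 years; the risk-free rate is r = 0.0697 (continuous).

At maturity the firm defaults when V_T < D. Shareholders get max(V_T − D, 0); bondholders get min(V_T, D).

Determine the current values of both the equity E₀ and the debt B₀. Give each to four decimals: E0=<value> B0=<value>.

E0=38.1706 B0=126.3729

d₁ = [ln(V₀/D) + (r + σ²/2)T] / (σ√T)
   = [ln(164.5435/147.0156) + (0.0697 + 0.5·0.3436²)·1.0740] / (0.3436·√1.0740)
   = [0.112636 + 0.138257] / 0.356086 = 0.704584
d₂ = d₁ − σ√T = 0.704584 − 0.356086 = 0.348498
N(d₁) = 0.759465,  N(d₂) = 0.636267,  e^(−rT) = 0.927875
E₀ = V₀·N(d₁) − D·e^(−rT)·N(d₂)
   = 164.5435·0.759465 − 147.0156·0.927875·0.636267 = 38.170573
B₀ = V₀ − E₀ = 164.5435 − 38.170573 = 126.372927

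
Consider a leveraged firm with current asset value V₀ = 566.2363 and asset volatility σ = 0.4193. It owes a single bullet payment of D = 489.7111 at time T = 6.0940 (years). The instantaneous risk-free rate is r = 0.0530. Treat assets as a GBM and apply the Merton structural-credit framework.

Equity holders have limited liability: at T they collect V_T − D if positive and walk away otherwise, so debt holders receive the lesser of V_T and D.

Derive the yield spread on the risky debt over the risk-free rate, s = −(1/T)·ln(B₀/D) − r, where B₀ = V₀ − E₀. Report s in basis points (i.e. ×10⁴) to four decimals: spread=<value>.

spread=495.8632

d₁ = [ln(V₀/D) + (r + σ²/2)T] / (σ√T)
   = [ln(566.2363/489.7111) + (0.0530 + 0.5·0.4193²)·6.0940] / (0.4193·√6.0940)
   = [0.145196 + 0.858683] / 1.035085 = 0.969851
d₂ = d₁ − σ√T = 0.969851 − 1.035085 = -0.065234
N(d₁) = 0.833940,  N(d₂) = 0.473994,  e^(−rT) = 0.723987
E₀ = V₀·N(d₁) − D·e^(−rT)·N(d₂)
   = 566.2363·0.833940 − 489.7111·0.723987·0.473994 = 304.155037
B₀ = V₀ − E₀ = 566.2363 − 304.155037 = 262.081263
spread = −(1/T)·ln(B₀/D) − r = −(1/6.0940)·ln(262.081263/489.7111) − 0.0530 = 0.04958632
in basis points: 0.04958632 × 10⁴ = 495.8632 bp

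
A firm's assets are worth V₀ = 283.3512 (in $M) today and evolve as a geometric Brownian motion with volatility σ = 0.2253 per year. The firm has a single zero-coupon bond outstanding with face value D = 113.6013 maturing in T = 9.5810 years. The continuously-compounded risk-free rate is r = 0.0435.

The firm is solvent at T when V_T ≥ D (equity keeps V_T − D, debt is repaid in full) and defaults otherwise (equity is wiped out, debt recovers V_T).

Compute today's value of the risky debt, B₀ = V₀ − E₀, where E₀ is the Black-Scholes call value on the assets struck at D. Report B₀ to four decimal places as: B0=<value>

d₁ = [ln(V₀/D) + (r + σ²/2)T] / (σ√T)
   = [ln(283.3512/113.6013) + (0.0435 + 0.5·0.2253²)·9.5810] / (0.2253·√9.5810)
   = [0.913992 + 0.659940] / 0.697375 = 2.256936
d₂ = d₁ − σ√T = 2.256936 − 0.697375 = 1.559561
N(d₁) = 0.987994,  N(d₂) = 0.940568,  e^(−rT) = 0.659170
E₀ = V₀·N(d₁) − D·e^(−rT)·N(d₂)
   = 283.3512·0.987994 − 113.6013·0.659170·0.940568 = 209.517096
B₀ = V₀ − E₀ = 283.3512 − 209.517096 = 73.834104

B0=73.8341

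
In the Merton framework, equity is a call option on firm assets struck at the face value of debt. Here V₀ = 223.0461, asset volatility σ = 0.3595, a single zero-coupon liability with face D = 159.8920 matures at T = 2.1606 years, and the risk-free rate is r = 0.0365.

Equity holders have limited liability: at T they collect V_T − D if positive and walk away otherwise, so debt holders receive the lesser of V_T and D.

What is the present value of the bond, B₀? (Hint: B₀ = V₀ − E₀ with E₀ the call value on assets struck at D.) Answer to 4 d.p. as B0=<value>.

d₁ = [ln(V₀/D) + (r + σ²/2)T] / (σ√T)
   = [ln(223.0461/159.8920) + (0.0365 + 0.5·0.3595²)·2.1606] / (0.3595·√2.1606)
   = [0.332880 + 0.218480] / 0.528428 = 1.043396
d₂ = d₁ − σ√T = 1.043396 − 0.528428 = 0.514968
N(d₁) = 0.851618,  N(d₂) = 0.696712,  e^(−rT) = 0.924168
E₀ = V₀·N(d₁) − D·e^(−rT)·N(d₂)
   = 223.0461·0.851618 − 159.8920·0.924168·0.696712 = 86.998901
B₀ = V₀ − E₀ = 223.0461 − 86.998901 = 136.047199

B0=136.0472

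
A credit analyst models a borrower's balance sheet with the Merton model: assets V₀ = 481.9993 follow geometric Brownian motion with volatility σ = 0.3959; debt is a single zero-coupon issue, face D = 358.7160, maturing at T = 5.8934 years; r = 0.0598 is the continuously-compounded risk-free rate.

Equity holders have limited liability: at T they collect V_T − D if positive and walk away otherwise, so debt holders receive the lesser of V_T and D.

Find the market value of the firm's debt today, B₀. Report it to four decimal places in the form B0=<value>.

B0=205.2601

d₁ = [ln(V₀/D) + (r + σ²/2)T] / (σ√T)
   = [ln(481.9993/358.7160) + (0.0598 + 0.5·0.3959²)·5.8934] / (0.3959·√5.8934)
   = [0.295412 + 0.814282] / 0.961100 = 1.154608
d₂ = d₁ − σ√T = 1.154608 − 0.961100 = 0.193508
N(d₁) = 0.875874,  N(d₂) = 0.576719,  e^(−rT) = 0.702981
E₀ = V₀·N(d₁) − D·e^(−rT)·N(d₂)
   = 481.9993·0.875874 − 358.7160·0.702981·0.576719 = 276.739214
B₀ = V₀ − E₀ = 481.9993 − 276.739214 = 205.260086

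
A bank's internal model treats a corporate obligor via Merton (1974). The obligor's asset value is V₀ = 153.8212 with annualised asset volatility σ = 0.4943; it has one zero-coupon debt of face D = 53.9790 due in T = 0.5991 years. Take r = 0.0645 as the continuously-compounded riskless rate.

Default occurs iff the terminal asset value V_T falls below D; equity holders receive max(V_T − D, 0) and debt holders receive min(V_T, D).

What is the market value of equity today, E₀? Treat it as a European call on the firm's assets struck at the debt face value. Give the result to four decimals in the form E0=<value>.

d₁ = [ln(V₀/D) + (r + σ²/2)T] / (σ√T)
   = [ln(153.8212/53.9790) + (0.0645 + 0.5·0.4943²)·0.5991] / (0.4943·√0.5991)
   = [1.047196 + 0.111832] / 0.382596 = 3.029378
d₂ = d₁ − σ√T = 3.029378 − 0.382596 = 2.646782
N(d₁) = 0.998775,  N(d₂) = 0.995937,  e^(−rT) = 0.962095
E₀ = V₀·N(d₁) − D·e^(−rT)·N(d₂)
   = 153.8212·0.998775 − 53.9790·0.962095·0.995937 = 101.910800

E0=101.9108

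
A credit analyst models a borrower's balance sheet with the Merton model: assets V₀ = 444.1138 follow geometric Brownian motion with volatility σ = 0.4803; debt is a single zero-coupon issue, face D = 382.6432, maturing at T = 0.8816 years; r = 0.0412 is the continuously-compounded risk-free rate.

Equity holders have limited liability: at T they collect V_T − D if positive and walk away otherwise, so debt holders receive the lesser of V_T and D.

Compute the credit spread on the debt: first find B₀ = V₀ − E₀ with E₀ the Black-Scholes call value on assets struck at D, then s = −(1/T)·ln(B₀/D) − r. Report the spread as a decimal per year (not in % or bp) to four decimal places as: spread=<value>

d₁ = [ln(V₀/D) + (r + σ²/2)T] / (σ√T)
   = [ln(444.1138/382.6432) + (0.0412 + 0.5·0.4803²)·0.8816] / (0.4803·√0.8816)
   = [0.148978 + 0.138009] / 0.450971 = 0.636376
d₂ = d₁ − σ√T = 0.636376 − 0.450971 = 0.185406
N(d₁) = 0.737734,  N(d₂) = 0.573545,  e^(−rT) = 0.964330
E₀ = V₀·N(d₁) − D·e^(−rT)·N(d₂)
   = 444.1138·0.737734 − 382.6432·0.964330·0.573545 = 116.003405
B₀ = V₀ − E₀ = 444.1138 − 116.003405 = 328.110395
spread = −(1/T)·ln(B₀/D) − r = −(1/0.8816)·ln(328.110395/382.6432) − 0.0412 = 0.13320204

spread=0.1332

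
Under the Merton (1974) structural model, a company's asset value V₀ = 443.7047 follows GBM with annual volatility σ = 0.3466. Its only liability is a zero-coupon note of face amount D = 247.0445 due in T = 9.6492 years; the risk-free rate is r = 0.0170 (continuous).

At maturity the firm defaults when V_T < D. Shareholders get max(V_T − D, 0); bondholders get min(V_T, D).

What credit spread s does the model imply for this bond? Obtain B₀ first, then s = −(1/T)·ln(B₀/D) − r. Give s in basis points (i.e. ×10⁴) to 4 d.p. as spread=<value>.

spread=241.2278

d₁ = [ln(V₀/D) + (r + σ²/2)T] / (σ√T)
   = [ln(443.7047/247.0445) + (0.0170 + 0.5·0.3466²)·9.6492] / (0.3466·√9.6492)
   = [0.585591 + 0.743623] / 1.076649 = 1.234584
d₂ = d₁ − σ√T = 1.234584 − 1.076649 = 0.157935
N(d₁) = 0.891507,  N(d₂) = 0.562746,  e^(−rT) = 0.848711
E₀ = V₀·N(d₁) − D·e^(−rT)·N(d₂)
   = 443.7047·0.891507 − 247.0445·0.848711·0.562746 = 277.575378
B₀ = V₀ − E₀ = 443.7047 − 277.575378 = 166.129322
spread = −(1/T)·ln(B₀/D) − r = −(1/9.6492)·ln(166.129322/247.0445) − 0.0170 = 0.02412278
in basis points: 0.02412278 × 10⁴ = 241.2278 bp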